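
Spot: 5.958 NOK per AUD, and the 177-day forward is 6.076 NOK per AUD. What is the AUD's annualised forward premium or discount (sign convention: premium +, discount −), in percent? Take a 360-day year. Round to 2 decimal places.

T = 177/360 years.
Period premium: (6.076 − 5.958)/5.958 = 0.0198053.
Annualise by dividing by T: 0.0198053 / (177/360) = 0.040282 → 4.03%.

+4.03%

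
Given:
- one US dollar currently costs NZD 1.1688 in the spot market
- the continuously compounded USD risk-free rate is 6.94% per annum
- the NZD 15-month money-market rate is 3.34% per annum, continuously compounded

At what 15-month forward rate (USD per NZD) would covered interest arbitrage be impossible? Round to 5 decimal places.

T = 15/12 years.
NZD growth factor: e^(0.0334×15/12) = 1.0426338.
Growth of 1 USD over T: e^(0.0694×15/12) = 1.090624.
CIP: F = S · (grow NZD)/(grow USD) = 1.1688 × 1.0426338/1.090624 = 1.117370 NZD per USD.
Quoted the other way: 1/1.117370 = 0.89496 USD per NZD.

0.89496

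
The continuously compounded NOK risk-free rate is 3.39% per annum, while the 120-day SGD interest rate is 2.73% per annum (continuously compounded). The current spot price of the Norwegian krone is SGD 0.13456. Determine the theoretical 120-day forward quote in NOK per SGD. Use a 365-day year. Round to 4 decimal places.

T = 120/365 years.
SGD growth factor: e^(0.0273×120/365) = 1.0090157.
NOK accumulates by e^(0.0339×120/365) = 1.0112075.
CIP: F = S · (grow SGD)/(grow NOK) = 0.13456 × 1.0090157/1.0112075 = 0.1342683 SGD per NOK.
Quoted the other way: 1/0.1342683 = 7.4478 NOK per SGD.

7.4478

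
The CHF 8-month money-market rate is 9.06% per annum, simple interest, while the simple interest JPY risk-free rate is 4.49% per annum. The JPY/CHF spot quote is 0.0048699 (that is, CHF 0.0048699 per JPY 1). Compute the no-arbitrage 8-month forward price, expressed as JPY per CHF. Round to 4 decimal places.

199.4433

T = 8/12 years.
CHF accumulates by 1 + 0.0906×8/12 = 1.060400.
JPY growth factor: 1 + 0.0449×8/12 = 1.029933333.
So F = 0.0048699 × 1.060400 / 1.029933333 = 0.00501395750 (CHF/JPY).
Quoted the other way: 1/0.00501395750 = 199.4433 JPY per CHF.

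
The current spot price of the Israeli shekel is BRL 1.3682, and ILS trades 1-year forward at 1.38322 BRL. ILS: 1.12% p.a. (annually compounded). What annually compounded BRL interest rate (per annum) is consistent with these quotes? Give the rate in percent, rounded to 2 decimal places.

2.23%

T = 1 year.
F/S = 1.38322/1.3682 = 1.0109779 = (growth of BRL) / (growth of ILS).
The ILS side grows by (1 + 0.0112)^1 = 1.011200.
Hence g_BRL = 1.0223009.
Annualise: 1.0223009^(1/1) − 1 = 0.022301 = 2.23%.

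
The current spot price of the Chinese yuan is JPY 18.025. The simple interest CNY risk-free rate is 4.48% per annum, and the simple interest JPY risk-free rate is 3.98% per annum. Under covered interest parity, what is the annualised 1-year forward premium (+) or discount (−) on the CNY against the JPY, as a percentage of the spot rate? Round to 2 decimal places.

T = 1 year.
CIP forward (JPY per CNY) = 18.025 × 1.039800/1.044800 = 17.938739.
Annualised premium = (F − S)/S × (1/T) = (17.938739 − 18.025)/18.025 ÷ 1 = -0.48%.

-0.48%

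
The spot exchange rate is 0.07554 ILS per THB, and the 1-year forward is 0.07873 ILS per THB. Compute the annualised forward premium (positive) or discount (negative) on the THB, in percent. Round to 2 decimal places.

T = 1 year.
THB trades forward at +4.22293% vs spot over the period.
×(1/T) gives 4.22% p.a.

+4.22%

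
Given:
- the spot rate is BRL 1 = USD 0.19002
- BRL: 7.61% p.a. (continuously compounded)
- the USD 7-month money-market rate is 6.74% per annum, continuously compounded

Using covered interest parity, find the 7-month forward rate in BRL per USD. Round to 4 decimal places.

5.2894

T = 7/12 years.
Growth of 1 USD over T: e^(0.0674×7/12) = 1.0400998.
BRL growth factor: e^(0.0761×7/12) = 1.0453917.
CIP: F = S · (grow USD)/(grow BRL) = 0.19002 × 1.0400998/1.0453917 = 0.1890581 USD per BRL.
Invert for BRL per USD: 1 / 0.1890581 = 5.2894.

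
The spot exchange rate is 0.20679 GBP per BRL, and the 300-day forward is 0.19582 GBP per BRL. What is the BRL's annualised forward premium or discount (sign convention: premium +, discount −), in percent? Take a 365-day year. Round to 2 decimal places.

T = 300/365 years.
BRL trades forward at -5.30490% vs spot over the period.
Per annum: -0.0530490 / (300/365) = -0.064543 = -6.45%.

-6.45%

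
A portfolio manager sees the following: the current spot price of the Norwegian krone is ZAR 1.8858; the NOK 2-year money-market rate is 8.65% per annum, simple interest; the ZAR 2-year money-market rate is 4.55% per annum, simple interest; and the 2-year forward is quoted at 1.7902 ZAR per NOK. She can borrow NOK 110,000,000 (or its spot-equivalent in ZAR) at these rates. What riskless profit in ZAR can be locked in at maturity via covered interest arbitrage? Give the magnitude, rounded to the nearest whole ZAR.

T = 2 years.
Keep in NOK, deliver into the forward: 110,000,000·1.173000·1.7902 = ZAR 230,989,506.00.
Swap to ZAR now, deposit: 110,000,000·1.8858·1.091000 = ZAR 226,314,858.00.
The quoted forward overvalues NOK, so borrow ZAR, buy NOK at spot, deposit the NOK at 8.65%, and sell the proceeds forward at 1.7902.
The gap between the two covered legs is ZAR 4,674,648.

ZAR 4,674,648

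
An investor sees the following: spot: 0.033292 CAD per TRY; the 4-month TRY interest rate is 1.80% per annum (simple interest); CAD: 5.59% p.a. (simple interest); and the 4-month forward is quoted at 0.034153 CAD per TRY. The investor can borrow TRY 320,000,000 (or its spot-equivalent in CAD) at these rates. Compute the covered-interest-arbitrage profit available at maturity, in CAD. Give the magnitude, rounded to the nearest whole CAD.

T = 4/12 years.
Keep in TRY, deliver into the forward: 320,000,000·1.006000·0.034153 = CAD 10,994,533.76.
Swap to CAD now, deposit: 320,000,000·0.033292·1.0186333333 = CAD 10,851,949.10.
The quoted forward overvalues TRY, so borrow CAD, buy TRY at spot, deposit the TRY at 1.80%, and sell the proceeds forward at 0.034153.
The gap between the two covered legs is CAD 142,585.

CAD 142,585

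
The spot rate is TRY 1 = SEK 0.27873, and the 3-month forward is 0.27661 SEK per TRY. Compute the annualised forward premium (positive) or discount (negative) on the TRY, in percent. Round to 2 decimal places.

T = 3/12 years.
TRY trades forward at -0.76059% vs spot over the period.
Annualise by dividing by T: -0.0076059 / (3/12) = -0.030424 → -3.04%.

-3.04%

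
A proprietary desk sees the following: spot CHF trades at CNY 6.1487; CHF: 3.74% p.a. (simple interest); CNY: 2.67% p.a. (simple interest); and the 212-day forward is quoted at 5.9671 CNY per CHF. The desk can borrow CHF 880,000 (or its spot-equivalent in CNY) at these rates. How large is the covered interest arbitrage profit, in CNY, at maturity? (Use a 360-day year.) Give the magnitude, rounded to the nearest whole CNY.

T = 212/360 years.
Route A — deposit CHF, sell forward: 880,000 × 1.022024444 × 5.9671 = CNY 5,366,699.41.
Route B — convert at spot, deposit CNY: 880,000 × 6.1487 × 1.015723333 = CNY 5,495,932.69.
The quoted forward undervalues CHF, so borrow CHF, convert to CNY at spot, deposit the CNY at 2.67%, and buy CHF forward at 5.9671 to cover the loan.
The gap between the two covered legs is CNY 129,233.

CNY 129,233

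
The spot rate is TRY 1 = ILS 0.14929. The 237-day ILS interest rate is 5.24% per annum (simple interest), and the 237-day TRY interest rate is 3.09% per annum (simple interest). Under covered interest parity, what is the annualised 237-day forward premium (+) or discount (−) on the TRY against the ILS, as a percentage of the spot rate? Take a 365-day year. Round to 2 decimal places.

T = 237/365 years.
No-arbitrage forward: 0.14929 × 1.0340241 / 1.0200638 = 0.15133314 ILS/TRY.
Annualised premium = (F − S)/S × (1/T) = (0.15133314 − 0.14929)/0.14929 ÷ (237/365) = 2.11%.

+2.11%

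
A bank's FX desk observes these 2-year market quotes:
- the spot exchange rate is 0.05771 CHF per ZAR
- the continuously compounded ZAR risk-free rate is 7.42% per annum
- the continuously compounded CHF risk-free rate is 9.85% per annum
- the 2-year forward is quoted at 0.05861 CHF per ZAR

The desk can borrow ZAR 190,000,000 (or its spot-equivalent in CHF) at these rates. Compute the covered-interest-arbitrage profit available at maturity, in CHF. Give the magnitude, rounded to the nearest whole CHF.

T = 2 years.
Keep in ZAR, deliver into the forward: 190,000,000·1.1599767943·0.05861 = CHF 12,917,385.58.
Swap to CHF now, deposit: 190,000,000·0.05771·1.2177440407 = CHF 13,352,441.63.
The quoted forward undervalues ZAR, so borrow ZAR, convert to CHF at spot, deposit the CHF at 9.85%, and buy ZAR forward at 0.05861 to cover the loan.
Arbitrage profit = |12,917,385.58 − 13,352,441.63| = CHF 435,056.

CHF 435,056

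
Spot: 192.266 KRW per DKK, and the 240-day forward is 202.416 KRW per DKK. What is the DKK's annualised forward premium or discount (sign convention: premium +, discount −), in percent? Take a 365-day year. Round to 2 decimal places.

T = 240/365 years.
(F − S)/S = (202.416 − 192.266)/192.266 = 0.0527914.
Per annum: 0.0527914 / (240/365) = 0.080287 = 8.03%.

+8.03%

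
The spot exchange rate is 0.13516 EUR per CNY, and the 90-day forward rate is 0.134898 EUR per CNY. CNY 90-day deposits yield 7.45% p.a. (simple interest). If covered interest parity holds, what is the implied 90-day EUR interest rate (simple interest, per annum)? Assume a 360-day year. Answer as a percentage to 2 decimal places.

6.66%

T = 90/360 years.
CIP gives F = S · g_EUR/g_CNY, so g_EUR/g_CNY = 0.134898/0.13516 = 0.9980616.
CNY growth factor: 1 + 0.0745×90/360 = 1.018625.
That pins the EUR growth at 1.0166505.
(1.0166505 − 1)/T = 0.066602, i.e. 6.66%.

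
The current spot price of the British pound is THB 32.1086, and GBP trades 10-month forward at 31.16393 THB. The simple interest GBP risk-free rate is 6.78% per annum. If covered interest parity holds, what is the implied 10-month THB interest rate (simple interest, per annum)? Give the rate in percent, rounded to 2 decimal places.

3.05%

T = 10/12 years.
F/S = 31.16393/32.1086 = 0.9705789 = (growth of THB) / (growth of GBP).
The GBP side grows by 1 + 0.0678×10/12 = 1.056500.
Hence g_THB = 1.0254166.
(1.0254166 − 1)/T = 0.030500, i.e. 3.05%.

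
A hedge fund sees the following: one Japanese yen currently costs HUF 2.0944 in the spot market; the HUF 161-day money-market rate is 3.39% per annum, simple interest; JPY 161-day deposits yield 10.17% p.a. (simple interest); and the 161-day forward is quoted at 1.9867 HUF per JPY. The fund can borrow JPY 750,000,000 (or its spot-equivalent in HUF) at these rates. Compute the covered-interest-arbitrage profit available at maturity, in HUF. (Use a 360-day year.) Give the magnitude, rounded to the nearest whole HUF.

HUF 36,819,575

T = 161/360 years.
Route A — deposit JPY, sell forward: 750,000,000 × 1.0454825 × 1.9867 = HUF 1,557,795,062.06.
Route B — convert at spot, deposit HUF: 750,000,000 × 2.0944 × 1.015160833333 = HUF 1,594,614,637.00.
The quoted forward undervalues JPY, so borrow JPY, convert to HUF at spot, deposit the HUF at 3.39%, and buy JPY forward at 1.9867 to cover the loan.
Profit = 1,594,614,637.00 − 1,557,795,062.06 = HUF 36,819,575.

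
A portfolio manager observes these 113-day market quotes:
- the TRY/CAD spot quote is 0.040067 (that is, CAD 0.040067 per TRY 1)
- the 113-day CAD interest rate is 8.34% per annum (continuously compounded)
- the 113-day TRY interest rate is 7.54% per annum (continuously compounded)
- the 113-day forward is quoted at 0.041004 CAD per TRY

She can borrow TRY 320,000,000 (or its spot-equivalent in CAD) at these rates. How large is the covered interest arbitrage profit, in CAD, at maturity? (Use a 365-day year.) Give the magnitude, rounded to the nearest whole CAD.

T = 113/365 years.
Route A — deposit TRY, sell forward: 320,000,000 × 1.0236175942 × 0.041004 = CAD 13,431,173.07.
Route B — convert at spot, deposit CAD: 320,000,000 × 0.040067 × 1.0261559426 = CAD 13,156,796.85.
The quoted forward overvalues TRY, so borrow CAD, buy TRY at spot, deposit the TRY at 7.54%, and sell the proceeds forward at 0.041004.
Profit = 13,431,173.07 − 13,156,796.85 = CAD 274,376.

CAD 274,376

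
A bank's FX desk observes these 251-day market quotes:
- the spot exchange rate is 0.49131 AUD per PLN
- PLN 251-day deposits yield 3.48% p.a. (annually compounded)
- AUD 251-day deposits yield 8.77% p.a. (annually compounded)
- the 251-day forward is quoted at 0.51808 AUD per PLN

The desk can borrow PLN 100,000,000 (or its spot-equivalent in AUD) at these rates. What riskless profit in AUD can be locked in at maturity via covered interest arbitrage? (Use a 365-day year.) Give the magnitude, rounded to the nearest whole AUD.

AUD 986,246

T = 251/365 years.
Invest the PLN and cover forward: 100,000,000 × 1.0238028465 × 0.51808 = AUD 53,041,177.87.
Convert at spot and invest in AUD: 100,000,000 × 0.49131 × 1.0595129699 = AUD 52,054,931.72.
The quoted forward overvalues PLN, so borrow AUD, buy PLN at spot, deposit the PLN at 3.48%, and sell the proceeds forward at 0.51808.
The gap between the two covered legs is AUD 986,246.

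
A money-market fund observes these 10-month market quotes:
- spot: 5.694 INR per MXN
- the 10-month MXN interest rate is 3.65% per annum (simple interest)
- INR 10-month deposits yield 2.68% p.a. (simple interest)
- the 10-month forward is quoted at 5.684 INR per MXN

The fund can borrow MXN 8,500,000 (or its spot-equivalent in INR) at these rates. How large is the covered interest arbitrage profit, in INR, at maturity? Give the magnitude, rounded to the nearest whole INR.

INR 303,640

T = 10/12 years.
Keep in MXN, deliver into the forward: 8,500,000·1.0304166667·5.684 = INR 49,783,550.83.
Swap to INR now, deposit: 8,500,000·5.694·1.0223333333 = INR 49,479,911.00.
The quoted forward overvalues MXN, so borrow INR, buy MXN at spot, deposit the MXN at 3.65%, and sell the proceeds forward at 5.684.
Profit = 49,783,550.83 − 49,479,911.00 = INR 303,640.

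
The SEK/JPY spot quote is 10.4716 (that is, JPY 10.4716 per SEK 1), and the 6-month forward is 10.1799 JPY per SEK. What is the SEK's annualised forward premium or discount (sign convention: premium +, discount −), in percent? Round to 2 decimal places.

-5.57%

T = 6/12 years.
(F − S)/S = (10.1799 − 10.4716)/10.4716 = -0.0278563.
Per annum: -0.0278563 / (6/12) = -0.055713 = -5.57%.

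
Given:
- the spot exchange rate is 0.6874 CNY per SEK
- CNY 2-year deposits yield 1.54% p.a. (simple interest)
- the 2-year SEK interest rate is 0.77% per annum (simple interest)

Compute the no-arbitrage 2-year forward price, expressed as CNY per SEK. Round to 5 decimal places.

0.69783

T = 2 years.
CNY growth factor: 1 + 0.0154×2 = 1.030800.
SEK growth factor: 1 + 0.0077×2 = 1.015400.
So F = 0.6874 × 1.030800 / 1.015400 = 0.6978254 (CNY/SEK).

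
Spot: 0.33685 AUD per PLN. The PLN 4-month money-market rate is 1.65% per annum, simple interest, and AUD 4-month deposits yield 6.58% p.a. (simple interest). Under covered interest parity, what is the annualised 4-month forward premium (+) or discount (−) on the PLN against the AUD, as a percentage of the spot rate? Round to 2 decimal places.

+4.90%

T = 4/12 years.
F = S · g_AUD/g_PLN = 0.33685 × 1.0219333/1.005500 = 0.34235528.
Annualised premium = (F − S)/S × (1/T) = (0.34235528 − 0.33685)/0.33685 ÷ (4/12) = 4.90%.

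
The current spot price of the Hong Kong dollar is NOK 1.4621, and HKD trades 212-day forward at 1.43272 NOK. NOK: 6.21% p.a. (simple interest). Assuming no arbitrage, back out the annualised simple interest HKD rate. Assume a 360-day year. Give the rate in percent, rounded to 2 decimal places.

T = 212/360 years.
By CIP, F/S equals the NOK-to-HKD growth ratio: 1.43272/1.4621 = 0.9799056.
The NOK side grows by 1 + 0.0621×212/360 = 1.036570.
Hence g_HKD = 1.0578264.
(1.0578264 − 1)/T = 0.098196, i.e. 9.82%.

9.82%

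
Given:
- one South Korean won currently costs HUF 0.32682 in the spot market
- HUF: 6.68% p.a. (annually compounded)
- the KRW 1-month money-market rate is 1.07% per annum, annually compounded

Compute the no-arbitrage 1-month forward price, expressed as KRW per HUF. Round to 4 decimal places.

3.0460

T = 1/12 years.
HUF accumulates by (1 + 0.0668)^(1/12) = 1.0054032.
Growth of 1 KRW over T: (1 + 0.0107)^(1/12) = 1.0008873.
So F = 0.32682 × 1.0054032 / 1.0008873 = 0.3282946 (HUF/KRW).
Quoted the other way: 1/0.3282946 = 3.0460 KRW per HUF.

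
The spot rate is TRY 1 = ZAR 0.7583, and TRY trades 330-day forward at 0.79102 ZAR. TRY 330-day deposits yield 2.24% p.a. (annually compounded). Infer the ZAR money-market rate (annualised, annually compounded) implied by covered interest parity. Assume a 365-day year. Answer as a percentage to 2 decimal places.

7.13%

T = 330/365 years.
By CIP, F/S equals the ZAR-to-TRY growth ratio: 0.79102/0.7583 = 1.0431491.
TRY growth factor: (1 + 0.0224)^(330/365) = 1.0202305.
So the ZAR growth factor = 1.0642525.
r = 1.0642525^(365/330) − 1 = 0.071305 → 7.13%.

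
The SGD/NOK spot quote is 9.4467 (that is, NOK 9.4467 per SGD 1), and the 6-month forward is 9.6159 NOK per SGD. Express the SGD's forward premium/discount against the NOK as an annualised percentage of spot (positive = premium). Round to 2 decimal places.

T = 6/12 years.
Period premium: (9.6159 − 9.4467)/9.4467 = 0.0179110.
Annualise by dividing by T: 0.0179110 / (6/12) = 0.035822 → 3.58%.

+3.58%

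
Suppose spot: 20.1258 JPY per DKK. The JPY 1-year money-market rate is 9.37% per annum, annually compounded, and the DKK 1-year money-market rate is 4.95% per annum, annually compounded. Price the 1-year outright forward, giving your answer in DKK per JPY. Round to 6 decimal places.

0.047679

T = 1 year.
JPY growth factor: (1 + 0.0937)^1 = 1.093700.
Growth of 1 DKK over T: (1 + 0.0495)^1 = 1.049500.
Forward (JPY per DKK) = 20.1258 × 1.093700 / 1.049500 = 20.97340.
Quoted the other way: 1/20.97340 = 0.047679 DKK per JPY.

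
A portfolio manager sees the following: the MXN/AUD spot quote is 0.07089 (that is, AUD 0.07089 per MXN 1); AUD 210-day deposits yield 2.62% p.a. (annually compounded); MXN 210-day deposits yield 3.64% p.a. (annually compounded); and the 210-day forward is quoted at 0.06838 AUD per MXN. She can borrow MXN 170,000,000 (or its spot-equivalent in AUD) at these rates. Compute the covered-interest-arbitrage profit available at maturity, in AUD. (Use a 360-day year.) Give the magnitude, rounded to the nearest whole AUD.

AUD 364,902

T = 210/360 years.
Keep in MXN, deliver into the forward: 170,000,000·1.0210750222·0.06838 = AUD 11,869,588.70.
Swap to AUD now, deposit: 170,000,000·0.07089·1.0152009279 = AUD 12,234,490.94.
The quoted forward undervalues MXN, so borrow MXN, convert to AUD at spot, deposit the AUD at 2.62%, and buy MXN forward at 0.06838 to cover the loan.
Profit = 12,234,490.94 − 11,869,588.70 = AUD 364,902.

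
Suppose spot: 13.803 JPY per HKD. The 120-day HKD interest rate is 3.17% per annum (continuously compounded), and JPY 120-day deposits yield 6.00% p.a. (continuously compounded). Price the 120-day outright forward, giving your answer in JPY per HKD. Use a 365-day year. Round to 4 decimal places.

13.9320

T = 120/365 years.
JPY growth factor: e^(0.0600×120/365) = 1.01992187.
HKD accumulates by e^(0.0317×120/365) = 1.01047642.
Forward (JPY per HKD) = 13.803 × 1.01992187 / 1.01047642 = 13.932024.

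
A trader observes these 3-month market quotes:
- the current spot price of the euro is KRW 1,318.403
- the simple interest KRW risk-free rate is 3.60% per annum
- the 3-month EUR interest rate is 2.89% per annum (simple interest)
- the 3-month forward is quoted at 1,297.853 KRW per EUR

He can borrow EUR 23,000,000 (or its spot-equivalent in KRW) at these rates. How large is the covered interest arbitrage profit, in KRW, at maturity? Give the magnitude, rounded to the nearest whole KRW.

T = 3/12 years.
Route A — deposit EUR, sell forward: 23,000,000 × 1.007225 × 1297.853 = KRW 30,066,289,722.28.
Route B — convert at spot, deposit KRW: 23,000,000 × 1318.403 × 1.009000 = KRW 30,596,178,421.00.
The quoted forward undervalues EUR, so borrow EUR, convert to KRW at spot, deposit the KRW at 3.60%, and buy EUR forward at 1,297.853 to cover the loan.
Profit = 30,596,178,421.00 − 30,066,289,722.28 = KRW 529,888,699.

KRW 529,888,699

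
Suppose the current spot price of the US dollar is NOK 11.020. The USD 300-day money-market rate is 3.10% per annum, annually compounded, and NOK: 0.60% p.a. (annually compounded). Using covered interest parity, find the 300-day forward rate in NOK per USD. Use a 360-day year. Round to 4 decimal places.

T = 300/360 years.
Growth of 1 NOK over T: (1 + 0.0060)^(300/360) = 1.00499751.
USD growth factor: (1 + 0.0310)^(300/360) = 1.02576739.
So F = 11.02 × 1.00499751 / 1.02576739 = 10.796866 (NOK/USD).

10.7969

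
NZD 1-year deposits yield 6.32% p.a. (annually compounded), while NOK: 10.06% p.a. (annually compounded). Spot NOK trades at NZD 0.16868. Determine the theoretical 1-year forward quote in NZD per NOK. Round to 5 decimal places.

0.16295

T = 1 year.
NZD growth factor: (1 + 0.0632)^1 = 1.063200.
NOK accumulates by (1 + 0.1006)^1 = 1.100600.
CIP: F = S · (grow NZD)/(grow NOK) = 0.16868 × 1.063200/1.100600 = 0.1629480 NZD per NOK.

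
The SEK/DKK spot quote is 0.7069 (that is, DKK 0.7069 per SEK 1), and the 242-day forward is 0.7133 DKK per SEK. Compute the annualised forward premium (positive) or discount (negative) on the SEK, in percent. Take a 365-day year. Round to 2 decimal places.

+1.37%

T = 242/365 years.
SEK trades forward at +0.90536% vs spot over the period.
Annualise by dividing by T: 0.0090536 / (242/365) = 0.013655 → 1.37%.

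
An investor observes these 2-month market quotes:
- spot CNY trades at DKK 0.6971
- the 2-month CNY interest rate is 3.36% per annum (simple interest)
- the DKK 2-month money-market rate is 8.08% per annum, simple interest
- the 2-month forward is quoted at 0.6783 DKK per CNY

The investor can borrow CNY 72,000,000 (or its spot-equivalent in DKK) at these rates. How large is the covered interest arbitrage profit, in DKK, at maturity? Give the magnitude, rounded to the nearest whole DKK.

T = 2/12 years.
Route A — deposit CNY, sell forward: 72,000,000 × 1.005600 × 0.6783 = DKK 49,111,090.56.
Route B — convert at spot, deposit DKK: 72,000,000 × 0.6971 × 1.0134666667 = DKK 50,867,108.16.
The quoted forward undervalues CNY, so borrow CNY, convert to DKK at spot, deposit the DKK at 8.08%, and buy CNY forward at 0.6783 to cover the loan.
Profit = 50,867,108.16 − 49,111,090.56 = DKK 1,756,018.

DKK 1,756,018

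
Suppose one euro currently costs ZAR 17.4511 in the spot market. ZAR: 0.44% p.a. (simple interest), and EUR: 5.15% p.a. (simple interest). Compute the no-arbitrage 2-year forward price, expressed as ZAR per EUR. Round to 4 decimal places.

T = 2 years.
ZAR accumulates by 1 + 0.0044×2 = 1.008800.
EUR accumulates by 1 + 0.0515×2 = 1.103000.
CIP: F = S · (grow ZAR)/(grow EUR) = 17.4511 × 1.008800/1.103000 = 15.960716 ZAR per EUR.

15.9607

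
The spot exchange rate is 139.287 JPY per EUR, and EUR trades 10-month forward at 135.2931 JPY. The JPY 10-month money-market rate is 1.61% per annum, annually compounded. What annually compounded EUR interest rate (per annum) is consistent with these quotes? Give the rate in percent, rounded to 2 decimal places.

T = 10/12 years.
F/S = 135.2931/139.287 = 0.9713261 = (growth of JPY) / (growth of EUR).
The JPY side grows by (1 + 0.0161)^(10/12) = 1.0133988.
So the EUR growth factor = 1.0433147.
Annualise: 1.0433147^(12/10) − 1 = 0.052200 = 5.22%.

5.22%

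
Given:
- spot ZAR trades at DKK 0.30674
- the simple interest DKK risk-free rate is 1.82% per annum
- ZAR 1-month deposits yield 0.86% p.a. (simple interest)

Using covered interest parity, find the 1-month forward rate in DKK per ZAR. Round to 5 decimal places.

0.30699

T = 1/12 years.
DKK accumulates by 1 + 0.0182×1/12 = 1.0015167.
ZAR accumulates by 1 + 0.0086×1/12 = 1.0007167.
So F = 0.30674 × 1.0015167 / 1.0007167 = 0.3069852 (DKK/ZAR).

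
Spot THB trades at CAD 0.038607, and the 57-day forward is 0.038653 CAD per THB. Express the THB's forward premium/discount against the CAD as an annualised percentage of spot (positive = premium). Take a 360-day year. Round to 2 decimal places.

T = 57/360 years.
Period premium: (0.038653 − 0.038607)/0.038607 = 0.0011915.
×(1/T) gives 0.75% p.a.

+0.75%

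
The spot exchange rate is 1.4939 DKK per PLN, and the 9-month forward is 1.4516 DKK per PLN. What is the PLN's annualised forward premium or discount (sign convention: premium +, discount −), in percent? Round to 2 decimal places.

T = 9/12 years.
Period premium: (1.4516 − 1.4939)/1.4939 = -0.0283151.
×(1/T) gives -3.78% p.a.

-3.78%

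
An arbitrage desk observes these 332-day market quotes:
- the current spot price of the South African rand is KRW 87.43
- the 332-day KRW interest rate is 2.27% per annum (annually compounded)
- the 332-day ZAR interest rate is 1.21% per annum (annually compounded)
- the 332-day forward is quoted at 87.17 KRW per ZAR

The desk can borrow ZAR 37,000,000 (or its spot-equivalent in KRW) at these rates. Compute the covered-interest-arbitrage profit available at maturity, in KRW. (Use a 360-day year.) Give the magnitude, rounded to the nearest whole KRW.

KRW 41,307,953

T = 332/360 years.
Invest the ZAR and cover forward: 37,000,000 × 1.011153660695 × 87.17 = KRW 3,261,263,790.30.
Convert at spot and invest in KRW: 37,000,000 × 87.43 × 1.020916112941 = KRW 3,302,571,742.91.
The quoted forward undervalues ZAR, so borrow ZAR, convert to KRW at spot, deposit the KRW at 2.27%, and buy ZAR forward at 87.17 to cover the loan.
Arbitrage profit = |3,261,263,790.30 − 3,302,571,742.91| = KRW 41,307,953.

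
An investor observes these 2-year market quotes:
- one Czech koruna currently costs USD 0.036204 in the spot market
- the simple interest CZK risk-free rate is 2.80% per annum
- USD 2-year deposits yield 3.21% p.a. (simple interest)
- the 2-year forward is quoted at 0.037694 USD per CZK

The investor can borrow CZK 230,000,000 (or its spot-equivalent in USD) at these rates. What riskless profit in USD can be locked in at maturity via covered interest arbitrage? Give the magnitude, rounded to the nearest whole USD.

T = 2 years.
Route A — deposit CZK, sell forward: 230,000,000 × 1.056000 × 0.037694 = USD 9,155,118.72.
Route B — convert at spot, deposit USD: 230,000,000 × 0.036204 × 1.064200 = USD 8,861,508.26.
The quoted forward overvalues CZK, so borrow USD, buy CZK at spot, deposit the CZK at 2.80%, and sell the proceeds forward at 0.037694.
Arbitrage profit = |9,155,118.72 − 8,861,508.26| = USD 293,610.

USD 293,610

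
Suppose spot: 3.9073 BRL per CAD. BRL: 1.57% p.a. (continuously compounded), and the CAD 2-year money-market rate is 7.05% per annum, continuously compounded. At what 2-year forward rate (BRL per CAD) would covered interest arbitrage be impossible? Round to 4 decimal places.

3.5017

T = 2 years.
Growth of 1 BRL over T: e^(0.0157×2) = 1.0318982.
CAD growth factor: e^(0.0705×2) = 1.1514246.
Forward (BRL per CAD) = 3.9073 × 1.0318982 / 1.1514246 = 3.501693.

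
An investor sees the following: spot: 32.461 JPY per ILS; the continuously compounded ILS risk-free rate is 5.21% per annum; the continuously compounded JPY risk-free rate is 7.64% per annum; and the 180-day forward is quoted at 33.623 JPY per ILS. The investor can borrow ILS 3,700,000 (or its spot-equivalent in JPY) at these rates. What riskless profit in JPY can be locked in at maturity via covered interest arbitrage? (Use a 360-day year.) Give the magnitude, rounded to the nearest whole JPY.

T = 180/360 years.
Invest the ILS and cover forward: 3,700,000 × 1.0263922668 × 33.623 = JPY 127,688,432.59.
Convert at spot and invest in JPY: 3,700,000 × 32.461 × 1.0389389999 = JPY 124,782,495.84.
The quoted forward overvalues ILS, so borrow JPY, buy ILS at spot, deposit the ILS at 5.21%, and sell the proceeds forward at 33.623.
Arbitrage profit = |127,688,432.59 − 124,782,495.84| = JPY 2,905,937.

JPY 2,905,937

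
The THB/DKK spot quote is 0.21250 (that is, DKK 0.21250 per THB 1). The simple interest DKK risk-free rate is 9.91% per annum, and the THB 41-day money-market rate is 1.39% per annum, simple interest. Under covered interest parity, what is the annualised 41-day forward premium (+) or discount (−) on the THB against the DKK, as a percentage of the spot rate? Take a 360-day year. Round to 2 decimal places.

T = 41/360 years.
No-arbitrage forward: 0.2125 × 1.0112864 / 1.0015831 = 0.21455869 DKK/THB.
Annualised premium = (F − S)/S × (1/T) = (0.21455869 − 0.2125)/0.2125 ÷ (41/360) = 8.51%.

+8.51%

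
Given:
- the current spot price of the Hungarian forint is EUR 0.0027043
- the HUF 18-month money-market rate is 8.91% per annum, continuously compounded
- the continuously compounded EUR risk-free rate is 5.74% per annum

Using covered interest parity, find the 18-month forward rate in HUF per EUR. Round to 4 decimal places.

T = 18/12 years.
Growth of 1 EUR over T: e^(0.0574×18/12) = 1.089915314.
HUF growth factor: e^(0.0891×18/12) = 1.142992702.
CIP: F = S · (grow EUR)/(grow HUF) = 0.0027043 × 1.089915314/1.142992702 = 0.00257871986 EUR per HUF.
Invert for HUF per EUR: 1 / 0.00257871986 = 387.7893.

387.7893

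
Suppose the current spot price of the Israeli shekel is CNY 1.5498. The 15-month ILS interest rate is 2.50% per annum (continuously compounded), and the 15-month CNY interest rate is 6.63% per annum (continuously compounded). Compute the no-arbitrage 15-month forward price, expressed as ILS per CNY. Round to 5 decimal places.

T = 15/12 years.
CNY growth factor: e^(0.0663×15/12) = 1.086406.
ILS growth factor: e^(0.0250×15/12) = 1.0317434.
Forward (CNY per ILS) = 1.5498 × 1.086406 / 1.0317434 = 1.631910.
Quoted the other way: 1/1.631910 = 0.61278 ILS per CNY.

0.61278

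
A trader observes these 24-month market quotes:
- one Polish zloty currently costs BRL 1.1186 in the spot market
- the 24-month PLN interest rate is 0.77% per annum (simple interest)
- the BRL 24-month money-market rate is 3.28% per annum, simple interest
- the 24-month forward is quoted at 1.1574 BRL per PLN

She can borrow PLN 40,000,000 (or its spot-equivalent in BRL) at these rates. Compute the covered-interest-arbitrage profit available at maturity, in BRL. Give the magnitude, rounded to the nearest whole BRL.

BRL 670,248

T = 2 years.
Keep in PLN, deliver into the forward: 40,000,000·1.015400·1.1574 = BRL 47,008,958.40.
Swap to BRL now, deposit: 40,000,000·1.1186·1.065600 = BRL 47,679,206.40.
The quoted forward undervalues PLN, so borrow PLN, convert to BRL at spot, deposit the BRL at 3.28%, and buy PLN forward at 1.1574 to cover the loan.
The gap between the two covered legs is BRL 670,248.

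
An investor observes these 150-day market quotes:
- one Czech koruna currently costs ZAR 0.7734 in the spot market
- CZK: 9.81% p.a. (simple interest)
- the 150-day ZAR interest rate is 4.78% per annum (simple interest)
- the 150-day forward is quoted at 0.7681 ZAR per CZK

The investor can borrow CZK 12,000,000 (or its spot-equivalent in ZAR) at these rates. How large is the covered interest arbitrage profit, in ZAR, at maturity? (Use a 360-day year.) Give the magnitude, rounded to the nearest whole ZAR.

ZAR 128,310

T = 150/360 years.
Keep in CZK, deliver into the forward: 12,000,000·1.040875·0.7681 = ZAR 9,593,953.05.
Swap to ZAR now, deposit: 12,000,000·0.7734·1.019916667 = ZAR 9,465,642.60.
The quoted forward overvalues CZK, so borrow ZAR, buy CZK at spot, deposit the CZK at 9.81%, and sell the proceeds forward at 0.7681.
The gap between the two covered legs is ZAR 128,310.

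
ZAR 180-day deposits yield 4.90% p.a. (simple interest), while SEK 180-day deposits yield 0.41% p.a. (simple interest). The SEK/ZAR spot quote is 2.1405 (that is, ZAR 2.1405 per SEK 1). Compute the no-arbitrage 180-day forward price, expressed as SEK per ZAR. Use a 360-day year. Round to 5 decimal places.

0.45694

T = 180/360 years.
ZAR growth factor: 1 + 0.0490×180/360 = 1.024500.
Growth of 1 SEK over T: 1 + 0.0041×180/360 = 1.002050.
CIP: F = S · (grow ZAR)/(grow SEK) = 2.1405 × 1.024500/1.002050 = 2.188456 ZAR per SEK.
Quoted the other way: 1/2.188456 = 0.45694 SEK per ZAR.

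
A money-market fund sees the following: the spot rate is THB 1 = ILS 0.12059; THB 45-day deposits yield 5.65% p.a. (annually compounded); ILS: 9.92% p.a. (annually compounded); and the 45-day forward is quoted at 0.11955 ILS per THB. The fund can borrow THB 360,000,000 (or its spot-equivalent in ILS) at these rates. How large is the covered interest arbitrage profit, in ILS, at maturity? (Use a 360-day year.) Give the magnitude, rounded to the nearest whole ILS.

T = 45/360 years.
Keep in THB, deliver into the forward: 360,000,000·1.0068938487·0.11955 = ILS 43,334,697.46.
Swap to ILS now, deposit: 360,000,000·0.12059·1.0118929962 = ILS 43,928,703.51.
The quoted forward undervalues THB, so borrow THB, convert to ILS at spot, deposit the ILS at 9.92%, and buy THB forward at 0.11955 to cover the loan.
Profit = 43,928,703.51 − 43,334,697.46 = ILS 594,006.

ILS 594,006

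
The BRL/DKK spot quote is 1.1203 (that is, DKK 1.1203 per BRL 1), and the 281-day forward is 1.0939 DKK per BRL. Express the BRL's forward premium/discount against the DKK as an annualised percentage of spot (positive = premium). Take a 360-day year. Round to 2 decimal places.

-3.02%

T = 281/360 years.
Period premium: (1.0939 − 1.1203)/1.1203 = -0.0235651.
×(1/T) gives -3.02% p.a.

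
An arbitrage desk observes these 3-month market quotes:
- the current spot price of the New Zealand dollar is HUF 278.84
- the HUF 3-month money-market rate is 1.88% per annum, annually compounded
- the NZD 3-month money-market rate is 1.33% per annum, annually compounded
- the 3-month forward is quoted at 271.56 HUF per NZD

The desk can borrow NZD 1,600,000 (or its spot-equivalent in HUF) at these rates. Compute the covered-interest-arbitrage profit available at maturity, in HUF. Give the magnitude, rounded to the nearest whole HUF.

HUF 12,292,705

T = 3/12 years.
Invest the NZD and cover forward: 1,600,000 × 1.00330854406 × 271.56 = HUF 435,933,549.16.
Convert at spot and invest in HUF: 1,600,000 × 278.84 × 1.00466722375 = HUF 448,226,253.87.
The quoted forward undervalues NZD, so borrow NZD, convert to HUF at spot, deposit the HUF at 1.88%, and buy NZD forward at 271.56 to cover the loan.
The gap between the two covered legs is HUF 12,292,705.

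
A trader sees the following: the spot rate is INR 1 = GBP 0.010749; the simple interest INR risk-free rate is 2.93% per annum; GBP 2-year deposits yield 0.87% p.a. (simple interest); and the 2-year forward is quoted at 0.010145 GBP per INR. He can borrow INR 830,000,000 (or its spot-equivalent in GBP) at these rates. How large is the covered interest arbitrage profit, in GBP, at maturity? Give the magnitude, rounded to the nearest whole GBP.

T = 2 years.
Invest the INR and cover forward: 830,000,000 × 1.058600 × 0.010145 = GBP 8,913,782.51.
Convert at spot and invest in GBP: 830,000,000 × 0.010749 × 1.017400 = GBP 9,076,907.06.
The quoted forward undervalues INR, so borrow INR, convert to GBP at spot, deposit the GBP at 0.87%, and buy INR forward at 0.010145 to cover the loan.
Arbitrage profit = |8,913,782.51 − 9,076,907.06| = GBP 163,125.

GBP 163,125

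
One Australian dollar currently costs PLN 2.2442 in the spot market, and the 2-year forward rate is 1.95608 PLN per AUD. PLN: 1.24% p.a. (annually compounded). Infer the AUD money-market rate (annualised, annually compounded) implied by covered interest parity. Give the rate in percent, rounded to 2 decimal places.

8.44%

T = 2 years.
F/S = 1.95608/2.2442 = 0.8716157 = (growth of PLN) / (growth of AUD).
PLN growth factor: (1 + 0.0124)^2 = 1.0249538.
Hence g_AUD = 1.175924.
Annualise: 1.175924^(1/2) − 1 = 0.084400 = 8.44%.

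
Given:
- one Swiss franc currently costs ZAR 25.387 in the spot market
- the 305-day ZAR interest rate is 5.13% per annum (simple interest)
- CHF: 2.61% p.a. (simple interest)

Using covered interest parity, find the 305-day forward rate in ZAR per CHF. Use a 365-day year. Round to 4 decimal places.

T = 305/365 years.
ZAR growth factor: 1 + 0.0513×305/365 = 1.04286712.
CHF accumulates by 1 + 0.0261×305/365 = 1.02180959.
So F = 25.387 × 1.04286712 / 1.02180959 = 25.910177 (ZAR/CHF).

25.9102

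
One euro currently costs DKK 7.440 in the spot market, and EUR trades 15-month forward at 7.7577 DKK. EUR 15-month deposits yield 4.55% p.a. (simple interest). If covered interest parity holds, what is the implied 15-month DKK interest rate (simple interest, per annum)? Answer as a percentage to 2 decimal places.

8.16%

T = 15/12 years.
F/S = 7.7577/7.44 = 1.0427016 = (growth of DKK) / (growth of EUR).
EUR growth factor: 1 + 0.0455×15/12 = 1.056875.
That pins the DKK growth at 1.1020053.
r = (1.1020053 − 1)/(15/12) = 0.081604 → 8.16%.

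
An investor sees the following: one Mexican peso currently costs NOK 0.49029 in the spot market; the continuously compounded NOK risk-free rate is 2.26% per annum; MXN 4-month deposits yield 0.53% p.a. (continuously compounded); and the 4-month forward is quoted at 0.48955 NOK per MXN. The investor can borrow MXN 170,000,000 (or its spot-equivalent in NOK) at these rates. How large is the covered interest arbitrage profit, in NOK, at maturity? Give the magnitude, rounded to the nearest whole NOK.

NOK 608,911

T = 4/12 years.
Route A — deposit MXN, sell forward: 170,000,000 × 1.0017682281 × 0.48955 = NOK 83,370,658.13.
Route B — convert at spot, deposit NOK: 170,000,000 × 0.49029 × 1.0075617803 = NOK 83,979,569.09.
The quoted forward undervalues MXN, so borrow MXN, convert to NOK at spot, deposit the NOK at 2.26%, and buy MXN forward at 0.48955 to cover the loan.
Profit = 83,979,569.09 − 83,370,658.13 = NOK 608,911.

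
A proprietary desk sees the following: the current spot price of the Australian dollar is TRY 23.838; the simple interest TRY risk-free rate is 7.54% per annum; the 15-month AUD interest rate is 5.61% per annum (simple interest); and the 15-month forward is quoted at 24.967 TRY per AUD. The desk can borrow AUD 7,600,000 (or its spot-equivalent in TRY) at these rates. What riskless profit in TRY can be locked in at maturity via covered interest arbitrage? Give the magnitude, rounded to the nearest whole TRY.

TRY 4,811,403

T = 15/12 years.
Keep in AUD, deliver into the forward: 7,600,000·1.070125·24.967 = TRY 203,055,362.65.
Swap to TRY now, deposit: 7,600,000·23.838·1.094250 = TRY 198,243,959.40.
The quoted forward overvalues AUD, so borrow TRY, buy AUD at spot, deposit the AUD at 5.61%, and sell the proceeds forward at 24.967.
Arbitrage profit = |203,055,362.65 − 198,243,959.40| = TRY 4,811,403.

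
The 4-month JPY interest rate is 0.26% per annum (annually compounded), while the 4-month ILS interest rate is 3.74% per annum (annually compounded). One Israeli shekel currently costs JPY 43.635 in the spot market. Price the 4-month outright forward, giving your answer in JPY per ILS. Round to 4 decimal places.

43.1415

T = 4/12 years.
JPY growth factor: (1 + 0.0026)^(4/12) = 1.00086592.
ILS accumulates by (1 + 0.0374)^(4/12) = 1.0123144.
So F = 43.635 × 1.00086592 / 1.0123144 = 43.141522 (JPY/ILS).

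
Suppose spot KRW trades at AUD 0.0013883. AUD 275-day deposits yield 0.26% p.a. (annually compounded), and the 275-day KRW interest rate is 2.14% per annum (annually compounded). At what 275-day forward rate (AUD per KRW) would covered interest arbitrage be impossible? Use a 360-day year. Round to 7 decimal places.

T = 275/360 years.
AUD growth factor: (1 + 0.0026)^(275/360) = 1.0019855.
KRW growth factor: (1 + 0.0214)^(275/360) = 1.0163063.
So F = 0.0013883 × 1.0019855 / 1.0163063 = 0.001368737 (AUD/KRW).

0.0013687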